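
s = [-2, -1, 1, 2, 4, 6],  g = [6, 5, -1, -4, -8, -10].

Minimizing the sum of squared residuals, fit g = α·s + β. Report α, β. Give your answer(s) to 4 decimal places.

From the data, Σs·s = 62, Σs = 10, Σ1 = 6.
And Σs·g = -118, Σg = -12.
So XᵀX·[α, β]ᵀ = Xᵀg: [[62, 10]; [10, 6]]·[α, β]ᵀ = [-118, -12]ᵀ.
det = 62·6 − 10² = 272.
α = ((-118)·6 − 10·(-12))/272 = -147/68; β = (62·(-12) − 10·(-118))/272 = 109/68.

α = -2.1618, β = 1.6029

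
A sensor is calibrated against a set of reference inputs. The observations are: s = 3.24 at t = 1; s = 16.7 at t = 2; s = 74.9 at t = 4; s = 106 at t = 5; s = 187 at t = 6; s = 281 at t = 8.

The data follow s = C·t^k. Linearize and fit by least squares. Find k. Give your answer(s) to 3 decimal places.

Let Y = ln s. Fitting Y = k·ln t + ln C by least squares:
Σln t = 7.5601, Σ(ln t)² = 12.5270, Σln s = 23.8400, Σln t·ln s = 36.5380.
Equations: 12.5270·k + 7.5601·ln C = 36.5380;  7.5601·k + 6·ln C = 23.8400.
Δ = 12.5270·6 − (7.5601)² = 18.0074; k = (36.5380·6 − 7.5601·23.8400)/18.0074 = 2.16552, ln C = (12.5270·23.8400 − 7.5601·36.5380)/18.0074 = 1.24476.

k = 2.166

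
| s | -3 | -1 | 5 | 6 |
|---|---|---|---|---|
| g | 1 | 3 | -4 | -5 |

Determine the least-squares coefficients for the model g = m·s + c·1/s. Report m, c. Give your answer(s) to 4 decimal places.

Compute the Gram sums: Σs·s = 71, Σs·1/s = 4, Σ1/s·1/s = 1061/900.
For Aᵀg: Σs·g = -56, Σ1/s·g = -149/30.
So AᵀA·[m, c]ᵀ = Aᵀg: [[71, 4]; [4, 1061/900]]·[m, c]ᵀ = [-56, -149/30]ᵀ.
Determinant 71·(1061/900) − 4² = 60931/900.
m = ((-56)·(1061/900) − 4·(-149/30))/(60931/900) = -41536/60931; c = (71·(-149/30) − 4·(-56))/(60931/900) = -115770/60931.

m = -0.6817, c = -1.9000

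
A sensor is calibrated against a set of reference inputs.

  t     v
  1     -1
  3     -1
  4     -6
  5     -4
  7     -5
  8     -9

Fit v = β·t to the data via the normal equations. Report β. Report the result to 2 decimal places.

β = -0.95

From the data, Σt·t = 164.
Right-hand side: Σt·v = -155.
XᵀX·[β]ᵀ = Xᵀv becomes [[164]]·[β]ᵀ = [-155]ᵀ.
β = (-155)/164 = -0.945122.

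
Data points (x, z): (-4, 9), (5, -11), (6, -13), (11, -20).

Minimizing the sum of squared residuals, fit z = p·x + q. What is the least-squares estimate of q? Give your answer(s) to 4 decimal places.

q = 0.1538

Entries of MᵀM: Σx·x = 198, Σx = 18, Σ1 = 4.
Right-hand side: Σx·z = -389, Σz = -35.
MᵀM·[p, q]ᵀ = Mᵀz becomes [[198, 18]; [18, 4]]·[p, q]ᵀ = [-389, -35]ᵀ.
det = 198·4 − 18² = 468.
p = ((-389)·4 − 18·(-35))/468 = -463/234; q = (198·(-35) − 18·(-389))/468 = 2/13.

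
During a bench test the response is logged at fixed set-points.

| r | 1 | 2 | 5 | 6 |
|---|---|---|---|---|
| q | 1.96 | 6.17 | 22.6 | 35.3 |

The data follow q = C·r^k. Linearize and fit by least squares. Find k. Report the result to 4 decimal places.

Linearized form: ln q = k·ln r + ln C. From the 4 transformed points,
AᵀA = [[6.2811, 4.0943]; [4.0943, 4]], rhs = [12.6651, 9.1745]ᵀ  (here Σln r = 4.0943, Σ(ln r)² = 6.2811, Σln q = 9.1745, Σln r·ln q = 12.6651).
Δ = 6.2811·4 − (4.0943)² = 8.3609; k = (12.6651·4 − 4.0943·9.1745)/8.3609 = 1.56644, ln C = (6.2811·9.1745 − 4.0943·12.6651)/8.3609 = 0.69023.

k = 1.5664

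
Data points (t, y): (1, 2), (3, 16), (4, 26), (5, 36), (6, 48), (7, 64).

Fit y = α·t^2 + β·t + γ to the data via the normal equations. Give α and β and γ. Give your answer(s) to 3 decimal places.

Normal-equation sums: Σt^2·t^2 = 4660, Σt^2·t = 776, Σt^2 = 136, Σt·t = 136, Σt = 26, Σ1 = 6.
Moment sums: Σt^2·y = 6326, Σt·y = 1070, Σy = 192.
MᵀM·[α, β, γ]ᵀ = Mᵀy becomes [[4660, 776, 136]; [776, 136, 26]; [136, 26, 6]]·[α, β, γ]ᵀ = [6326, 1070, 192]ᵀ.
Row-reducing yields α = 5/6, β = 53/15, γ = -11/5.

α = 0.833, β = 3.533, γ = -2.200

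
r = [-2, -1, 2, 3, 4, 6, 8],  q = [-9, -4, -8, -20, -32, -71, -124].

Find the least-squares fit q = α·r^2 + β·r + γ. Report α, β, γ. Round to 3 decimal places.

α = -1.912, β = -0.027, γ = -1.598

With design matrix X, XᵀX = [[5762, 818, 134]; [818, 134, 20]; [134, 20, 7]] and Xᵀq = [-11256, -1600, -268]ᵀ.
Inverting the 3×3 Gram matrix, [α, β, γ]ᵀ = [-23575/12327, -335/12327, -938/587]ᵀ.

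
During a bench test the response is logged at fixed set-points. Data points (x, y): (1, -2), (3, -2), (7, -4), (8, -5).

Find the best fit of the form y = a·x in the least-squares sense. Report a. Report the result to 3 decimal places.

a = -0.618

The normal system AᵀA·[a]ᵀ = Aᵀy is [[123]]·[a]ᵀ = [-76]ᵀ.
a = (-76)/123 = -0.617886.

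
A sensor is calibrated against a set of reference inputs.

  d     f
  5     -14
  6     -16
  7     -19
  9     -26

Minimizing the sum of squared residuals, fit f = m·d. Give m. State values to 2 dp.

Compute the Gram sums: Σd·d = 191.
And Σd·f = -533.
So XᵀX·[m]ᵀ = Xᵀf: [[191]]·[m]ᵀ = [-533]ᵀ.
Hence m = -533 / 191 ≈ -2.79058.

m = -2.79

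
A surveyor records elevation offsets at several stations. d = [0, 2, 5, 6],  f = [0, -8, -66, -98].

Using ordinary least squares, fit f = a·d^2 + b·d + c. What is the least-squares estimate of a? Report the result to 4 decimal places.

Compute the Gram sums: Σd^2·d^2 = 1937, Σd^2·d = 349, Σd^2 = 65, Σd·d = 65, Σd = 13, Σ1 = 4.
And Σd^2·f = -5210, Σd·f = -934, Σf = -172.
MᵀM·[a, b, c]ᵀ = Mᵀf becomes [[1937, 349, 65]; [349, 65, 13]; [65, 13, 4]]·[a, b, c]ᵀ = [-5210, -934, -172]ᵀ.
Solving the 3×3 system (Gaussian elimination) gives a = -365/118, b = 265/118, c = -2/59.

a = -3.0932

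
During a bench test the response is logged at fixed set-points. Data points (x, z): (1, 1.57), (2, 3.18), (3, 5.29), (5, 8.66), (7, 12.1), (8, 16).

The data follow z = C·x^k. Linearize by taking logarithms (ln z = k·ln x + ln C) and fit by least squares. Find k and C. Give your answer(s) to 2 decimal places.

Taking logs, ln z = k·ln x + ln C, so regress ln z on ln x.
Over the data: Σln x = 7.4265, Σ(ln x)² = 12.3883, Σln z = 10.6983, Σln x·ln z = 16.7233.
Normal system: [[12.3883, 7.4265]; [7.4265, 6]]·[k, ln C]ᵀ = [16.7233, 10.6983]ᵀ.
Slope k = (n·Σln x·ln z − Σln x·Σln z)/(n·Σ(ln x)² − (Σln x)²) = (6·16.7233 − 7.4265·10.6983)/19.1764 = 1.08928; ln C = (Σln z − k·Σln x)/n = 0.43479, so C = exp(0.43479) = 1.54463.

k = 1.09, C = 1.54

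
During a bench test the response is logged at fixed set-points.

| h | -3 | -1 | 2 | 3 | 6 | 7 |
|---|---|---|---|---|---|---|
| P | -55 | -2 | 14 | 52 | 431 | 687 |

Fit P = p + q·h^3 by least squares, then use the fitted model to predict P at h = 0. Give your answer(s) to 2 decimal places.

P̂ = -1.30

Entries of AᵀA: Σ1 = 6, Σh^3 = 566, Σh^3·h^3 = 165828.
And ΣP = 1127, Σh^3·P = 331740.
Normal equations: [[6, 566]; [566, 165828]]·[p, q]ᵀ = [1127, 331740]ᵀ.
det = 6·165828 − 566² = 674612.
p = (1127·165828 − 566·331740)/674612 = -219171/168653; q = (6·331740 − 566·1127)/674612 = 676279/337306.
At h = 0: P̂ = (-219171/168653)·(1) + (676279/337306)·(0) = -219171/168653.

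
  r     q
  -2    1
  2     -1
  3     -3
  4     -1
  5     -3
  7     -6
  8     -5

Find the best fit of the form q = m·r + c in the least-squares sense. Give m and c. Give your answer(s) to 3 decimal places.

Sums needed: Σr·r = 171, Σr = 27, Σ1 = 7.
Right-hand side: Σr·q = -114, Σq = -18.
MᵀM·[m, c]ᵀ = Mᵀq becomes [[171, 27]; [27, 7]]·[m, c]ᵀ = [-114, -18]ᵀ.
Eliminating c: 7·(row 1) − 27·(row 2) gives 468·m = 7·(-114) − 27·(-18) = -312, so m = -2/3.
Then c = ((-18) − 27·(-2/3))/7 = 0.

m = -0.667, c = 0.000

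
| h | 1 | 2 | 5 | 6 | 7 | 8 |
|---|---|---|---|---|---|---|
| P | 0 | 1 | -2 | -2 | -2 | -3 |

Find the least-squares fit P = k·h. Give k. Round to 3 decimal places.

The normal equations are: 179·k = -58.
(Σh·h = 179, Σh·P = -58.)
Hence k = -58 / 179 ≈ -0.324022.

k = -0.324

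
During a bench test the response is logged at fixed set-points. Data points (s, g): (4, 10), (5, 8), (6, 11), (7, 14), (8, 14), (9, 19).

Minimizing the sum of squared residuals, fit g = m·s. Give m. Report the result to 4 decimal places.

m = 1.9446

Setting ∂/∂m … = 0 gives: 271·m = 527.
m = 527/271 = 1.94465.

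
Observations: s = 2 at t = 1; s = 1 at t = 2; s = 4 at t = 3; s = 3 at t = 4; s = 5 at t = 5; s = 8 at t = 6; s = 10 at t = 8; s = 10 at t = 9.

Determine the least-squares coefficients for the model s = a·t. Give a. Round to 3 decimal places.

Normal-equation sums: Σt·t = 236.
Right-hand side: Σt·s = 271.
So MᵀM·[a]ᵀ = Mᵀs: [[236]]·[a]ᵀ = [271]ᵀ.
Hence a = 271 / 236 ≈ 1.14831.

a = 1.148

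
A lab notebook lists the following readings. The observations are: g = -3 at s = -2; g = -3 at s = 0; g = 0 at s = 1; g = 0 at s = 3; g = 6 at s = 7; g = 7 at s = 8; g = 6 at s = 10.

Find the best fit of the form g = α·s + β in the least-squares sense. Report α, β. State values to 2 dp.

α = 0.93, β = -1.72

With design matrix M, MᵀM = [[227, 27]; [27, 7]] and Mᵀg = [164, 13]ᵀ.
Eliminating β: 7·(row 1) − 27·(row 2) gives 860·α = 7·164 − 27·13 = 797, so α = 797/860.
Then β = (13 − 27·(797/860))/7 = -1477/860.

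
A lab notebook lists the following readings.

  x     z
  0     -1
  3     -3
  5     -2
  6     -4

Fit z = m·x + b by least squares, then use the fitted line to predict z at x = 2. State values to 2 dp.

ẑ = -1.93

The normal equations are: 70·m + 14·b = -43;  14·m + 4·b = -10.
(Σx·x = 70, Σx = 14, Σ1 = 4, Σx·z = -43, Σz = -10.)
Determinant 70·4 − 14² = 84.
m = ((-43)·4 − 14·(-10))/84 = -8/21; b = (70·(-10) − 14·(-43))/84 = -7/6.
At x = 2: ẑ = (-8/21)·(2) + (-7/6)·(1) = -27/14.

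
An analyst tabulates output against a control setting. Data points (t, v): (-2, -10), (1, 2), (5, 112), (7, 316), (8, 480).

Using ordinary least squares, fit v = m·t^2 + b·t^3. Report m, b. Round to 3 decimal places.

m = -0.590, b = 1.010

With design matrix X, XᵀX = [[7139, 52669]; [52669, 395483]] and Xᵀv = [48966, 368230]ᵀ.
Eliminating b: 395483·(row 1) − 52669·(row 2) gives 49329576·m = 395483·48966 − 52669·368230 = -29085292, so m = -7271323/12332394.
Then b = (368230 − 52669·(-7271323/12332394))/395483 = 12450929/12332394.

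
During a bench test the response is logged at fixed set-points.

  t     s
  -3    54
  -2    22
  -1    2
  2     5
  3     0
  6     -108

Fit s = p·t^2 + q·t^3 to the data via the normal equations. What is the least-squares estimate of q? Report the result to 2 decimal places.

Forming XᵀX = [[1491, 7775]; [7775, 48243]] and Xᵀs = [-3292, -24924]ᵀ gives XᵀX·[p, q]ᵀ = Xᵀs.
det = 1491·48243 − 7775² = 11479688.
p = ((-3292)·48243 − 7775·(-24924))/11479688 = 4371018/1434961; q = (1491·(-24924) − 7775·(-3292))/11479688 = -1445798/1434961.

q = -1.01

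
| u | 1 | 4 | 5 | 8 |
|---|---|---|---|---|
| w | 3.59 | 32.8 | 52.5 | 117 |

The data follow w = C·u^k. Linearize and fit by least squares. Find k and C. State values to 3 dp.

Let Y = ln w. Fitting Y = k·ln u + ln C by least squares:
Σln u = 5.0752, Σ(ln u)² = 8.8362, Σln w = 13.4916, Σln u·ln w = 21.1161.
Equations: 8.8362·k + 5.0752·ln C = 21.1161;  5.0752·k + 4·ln C = 13.4916.
Solving (det = 9.5873): k = 1.66807, ln C = 1.25645, so C = exp(1.25645) = 3.51293.

k = 1.668, C = 3.513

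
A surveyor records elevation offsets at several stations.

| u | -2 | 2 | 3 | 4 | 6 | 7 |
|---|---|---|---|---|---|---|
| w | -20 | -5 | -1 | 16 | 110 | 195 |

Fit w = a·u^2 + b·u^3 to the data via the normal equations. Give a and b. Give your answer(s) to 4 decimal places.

a = -2.9852, b = 0.9981

MᵀM·[a, b]ᵀ = Mᵀw reads: 4066·a + 25850·b = 13662;  25850·a + 169258·b = 91762.
Eliminating b: 169258·(row 1) − 25850·(row 2) gives 19980528·a = 169258·13662 − 25850·91762 = -59644904, so a = -7455613/2497566.
Then b = (91762 − 25850·(-7455613/2497566))/169258 = 2492699/2497566.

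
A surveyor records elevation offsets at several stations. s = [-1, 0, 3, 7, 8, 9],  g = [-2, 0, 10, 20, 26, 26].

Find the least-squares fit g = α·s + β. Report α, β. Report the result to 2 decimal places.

α = 2.93, β = 0.65

Compute the Gram sums: Σs·s = 204, Σs = 26, Σ1 = 6.
For Mᵀg: Σs·g = 614, Σg = 80.
Determinant 204·6 − 26² = 548.
α = (614·6 − 26·80)/548 = 401/137; β = (204·80 − 26·614)/548 = 89/137.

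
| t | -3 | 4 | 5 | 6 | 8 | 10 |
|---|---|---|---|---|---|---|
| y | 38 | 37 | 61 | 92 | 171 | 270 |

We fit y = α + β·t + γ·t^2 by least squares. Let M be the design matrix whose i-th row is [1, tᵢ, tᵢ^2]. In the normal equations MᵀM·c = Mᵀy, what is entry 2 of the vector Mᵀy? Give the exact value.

4959

Entry 2 ↔ basis t, so (Mᵀy)_{2} = Σᵢ (t)·yᵢ = (-3)·(38) + (4)·(37) + (5)·(61) + (6)·(92) + (8)·(171) + (10)·(270) = 4959.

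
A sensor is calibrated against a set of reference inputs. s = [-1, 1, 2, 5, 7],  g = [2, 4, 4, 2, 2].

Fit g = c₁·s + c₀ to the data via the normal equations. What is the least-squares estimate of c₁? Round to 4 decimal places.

c₁ = -0.1275

The normal system XᵀX·[c₁, c₀]ᵀ = Xᵀg is [[80, 14]; [14, 5]]·[c₁, c₀]ᵀ = [34, 14]ᵀ.
det = 80·5 − 14² = 204.
c₁ = (34·5 − 14·14)/204 = -13/102; c₀ = (80·14 − 14·34)/204 = 161/51.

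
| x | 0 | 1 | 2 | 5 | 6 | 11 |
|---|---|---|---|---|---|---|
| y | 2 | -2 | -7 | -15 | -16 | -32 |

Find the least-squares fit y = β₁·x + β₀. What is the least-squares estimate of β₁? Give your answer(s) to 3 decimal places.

Entries of AᵀA: Σx·x = 187, Σx = 25, Σ1 = 6.
And Σx·y = -539, Σy = -70.
Δ = 187·6 − 25² = 497.
β₁ = ((-539)·6 − 25·(-70))/497 = -212/71; β₀ = (187·(-70) − 25·(-539))/497 = 55/71.

β₁ = -2.986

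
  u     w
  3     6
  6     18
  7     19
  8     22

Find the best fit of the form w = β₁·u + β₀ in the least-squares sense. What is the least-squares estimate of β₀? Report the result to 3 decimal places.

The normal equations are: 158·β₁ + 24·β₀ = 435;  24·β₁ + 4·β₀ = 65.
(Σu·u = 158, Σu = 24, Σ1 = 4, Σu·w = 435, Σw = 65.)
Eliminating β₀: 4·(row 1) − 24·(row 2) gives 56·β₁ = 4·435 − 24·65 = 180, so β₁ = 45/14.
Then β₀ = (65 − 24·(45/14))/4 = -85/28.

β₀ = -3.036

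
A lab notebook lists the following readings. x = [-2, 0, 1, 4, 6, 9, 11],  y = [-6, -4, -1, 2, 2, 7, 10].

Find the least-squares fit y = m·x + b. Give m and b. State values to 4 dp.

m = 1.1708, b = -3.4218

The normal system MᵀM·[m, b]ᵀ = Mᵀy is [[259, 29]; [29, 7]]·[m, b]ᵀ = [204, 10]ᵀ.
det = 259·7 − 29² = 972.
m = (204·7 − 29·10)/972 = 569/486; b = (259·10 − 29·204)/972 = -1663/486.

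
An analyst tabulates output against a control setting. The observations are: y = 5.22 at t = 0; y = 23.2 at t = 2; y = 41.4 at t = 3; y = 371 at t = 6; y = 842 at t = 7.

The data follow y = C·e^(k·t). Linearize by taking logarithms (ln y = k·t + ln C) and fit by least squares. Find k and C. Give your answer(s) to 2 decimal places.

k = 0.72, C = 5.18

Linearized form: ln y = k·t + ln C. From the 5 transformed points,
AᵀA = [[98.0000, 18.0000]; [18.0000, 5]], rhs = [100.1058, 21.1719]ᵀ  (here Σt = 18.0000, Σ(t)² = 98.0000, Σln y = 21.1719, Σt·ln y = 100.1058).
Δ = 98.0000·5 − (18.0000)² = 166.0000; k = (100.1058·5 − 18.0000·21.1719)/166.0000 = 0.71949, ln C = (98.0000·21.1719 − 18.0000·100.1058)/166.0000 = 1.64423, so C = exp(1.64423) = 5.17704.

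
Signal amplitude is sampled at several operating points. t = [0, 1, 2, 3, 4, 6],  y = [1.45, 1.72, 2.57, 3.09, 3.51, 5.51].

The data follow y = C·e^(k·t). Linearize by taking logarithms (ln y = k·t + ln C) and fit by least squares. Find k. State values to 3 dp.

With ln yᵢ as the transformed response and tᵢ as the regressor:
Σt = 16.0000, Σ(t)² = 66.0000, Σln y = 5.9481, Σt·ln y = 21.0765.
Equations: 66.0000·k + 16.0000·ln C = 21.0765;  16.0000·k + 6·ln C = 5.9481.
Solving (det = 140.0000): k = 0.22349, ln C = 0.39538.

k = 0.223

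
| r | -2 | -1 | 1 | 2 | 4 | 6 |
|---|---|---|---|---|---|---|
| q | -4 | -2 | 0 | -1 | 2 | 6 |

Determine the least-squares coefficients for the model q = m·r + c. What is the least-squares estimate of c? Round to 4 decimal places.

c = -1.6838

With design matrix A, AᵀA = [[62, 10]; [10, 6]] and Aᵀq = [52, 1]ᵀ.
Determinant 62·6 − 10² = 272.
m = (52·6 − 10·1)/272 = 151/136; c = (62·1 − 10·52)/272 = -229/136.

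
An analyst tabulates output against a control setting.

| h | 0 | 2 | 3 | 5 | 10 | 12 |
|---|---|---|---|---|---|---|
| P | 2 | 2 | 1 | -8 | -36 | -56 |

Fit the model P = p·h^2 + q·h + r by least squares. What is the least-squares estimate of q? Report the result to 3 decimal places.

Sums needed: Σh^2·h^2 = 31458, Σh^2·h = 2888, Σh^2 = 282, Σh·h = 282, Σh = 32, Σ1 = 6.
And Σh^2·P = -11847, Σh·P = -1065, ΣP = -95.
So MᵀM·[p, q, r]ᵀ = MᵀP: [[31458, 2888, 282]; [2888, 282, 32]; [282, 32, 6]]·[p, q, r]ᵀ = [-11847, -1065, -95]ᵀ.
Solving the 3×3 system (Gaussian elimination) gives p = -36847/83442, q = 13197/27814, r = 99746/41721.

q = 0.474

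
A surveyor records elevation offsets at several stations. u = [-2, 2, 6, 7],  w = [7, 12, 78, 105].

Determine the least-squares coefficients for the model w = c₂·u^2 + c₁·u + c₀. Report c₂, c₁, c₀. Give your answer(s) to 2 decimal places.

From the data, Σu^2·u^2 = 3729, Σu^2·u = 559, Σu^2 = 93, Σu·u = 93, Σu = 13, Σ1 = 4.
And Σu^2·w = 8029, Σu·w = 1213, Σw = 202.
AᵀA·[c₂, c₁, c₀]ᵀ = Aᵀw becomes [[3729, 559, 93]; [559, 93, 13]; [93, 13, 4]]·[c₂, c₁, c₀]ᵀ = [8029, 1213, 202]ᵀ.
Row-reducing yields c₂ = 26243/13592, c₁ = 16277/13592, c₀ = 11673/6796.

c₂ = 1.93, c₁ = 1.20, c₀ = 1.72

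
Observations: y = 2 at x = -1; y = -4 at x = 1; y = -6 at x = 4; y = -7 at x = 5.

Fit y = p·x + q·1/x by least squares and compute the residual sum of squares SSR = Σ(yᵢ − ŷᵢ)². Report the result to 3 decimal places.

With design matrix A, AᵀA = [[43, 4]; [4, 841/400]] and Aᵀy = [-65, -89/10]ᵀ.
Eliminating q: (841/400)·(row 1) − 4·(row 2) gives (29763/400)·p = (841/400)·(-65) − 4·(-89/10) = -1617/16, so p = -13475/9921.
Then q = ((-89/10) − 4·(-13475/9921))/(841/400) = -16360/9921.
Residuals: -3331/3307, -3283/3307, -512/3307, 400/3307; SSR = 6742/3307.

SSR = 2.039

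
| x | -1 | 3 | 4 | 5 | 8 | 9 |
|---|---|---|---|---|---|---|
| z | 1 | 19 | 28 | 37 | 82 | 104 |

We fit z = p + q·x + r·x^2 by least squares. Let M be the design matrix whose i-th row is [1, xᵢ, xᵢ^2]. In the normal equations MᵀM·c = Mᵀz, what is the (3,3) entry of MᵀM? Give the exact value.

11620

Row 3 ↔ basis x^2, column 3 ↔ basis x^2, so (MᵀM)_{3,3} = Σᵢ (x^2)·(x^2) = (1)·(1) + (9)·(9) + (16)·(16) + (25)·(25) + (64)·(64) + (81)·(81) = 11620.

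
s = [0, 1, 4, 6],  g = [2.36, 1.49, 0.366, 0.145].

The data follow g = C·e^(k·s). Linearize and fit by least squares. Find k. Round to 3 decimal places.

k = -0.466

With ln gᵢ as the transformed response and sᵢ as the regressor:
Σs = 11.0000, Σ(s)² = 53.0000, Σln g = -1.6787, Σs·ln g = -15.2078.
Equations: 53.0000·k + 11.0000·ln C = -15.2078;  11.0000·k + 4·ln C = -1.6787.
Δ = 53.0000·4 − (11.0000)² = 91.0000; k = (-15.2078·4 − 11.0000·-1.6787)/91.0000 = -0.46556, ln C = (53.0000·-1.6787 − 11.0000·-15.2078)/91.0000 = 0.86060.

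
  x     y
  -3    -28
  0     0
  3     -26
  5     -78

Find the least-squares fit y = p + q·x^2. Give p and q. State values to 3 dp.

Compute the Gram sums: Σ1 = 4, Σx^2 = 43, Σx^2·x^2 = 787.
And Σy = -132, Σx^2·y = -2436.
Determinant 4·787 − 43² = 1299.
p = ((-132)·787 − 43·(-2436))/1299 = 288/433; q = (4·(-2436) − 43·(-132))/1299 = -1356/433.

p = 0.665, q = -3.132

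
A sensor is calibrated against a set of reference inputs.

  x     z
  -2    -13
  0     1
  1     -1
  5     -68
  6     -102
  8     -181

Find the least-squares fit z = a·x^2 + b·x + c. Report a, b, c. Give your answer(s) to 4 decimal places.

AᵀA·[a, b, c]ᵀ = Aᵀz reads: 6034·a + 846·b + 130·c = -17009;  846·a + 130·b + 18·c = -2375;  130·a + 18·b + 6·c = -364.
Solving the 3×3 system (Gaussian elimination) gives a = -4273/1444, b = 1261/1444, c = 299/361.

a = -2.9591, b = 0.8733, c = 0.8283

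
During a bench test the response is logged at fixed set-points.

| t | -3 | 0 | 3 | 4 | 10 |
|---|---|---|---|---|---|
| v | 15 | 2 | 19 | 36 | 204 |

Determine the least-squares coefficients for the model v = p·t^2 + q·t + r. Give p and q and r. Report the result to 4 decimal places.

With design matrix M, MᵀM = [[10418, 1064, 134]; [1064, 134, 14]; [134, 14, 5]] and Mᵀv = [21282, 2196, 276]ᵀ.
Inverting the 3×3 Gram matrix, [p, q, r]ᵀ = [46669/23991, 21080/23991, 4850/7997]ᵀ.

p = 1.9453, q = 0.8787, r = 0.6065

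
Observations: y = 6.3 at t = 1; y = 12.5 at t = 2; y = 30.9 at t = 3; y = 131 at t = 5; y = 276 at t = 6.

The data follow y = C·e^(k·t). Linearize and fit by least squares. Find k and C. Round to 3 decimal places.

k = 0.761, C = 2.920

Let Y = ln y. Fitting Y = k·t + ln C by least squares:
Σt = 17.0000, Σ(t)² = 75.0000, Σln y = 18.2926, Σt·ln y = 75.2827.
Equations: 75.0000·k + 17.0000·ln C = 75.2827;  17.0000·k + 5·ln C = 18.2926.
Solving (det = 86.0000): k = 0.76091, ln C = 1.07142, so C = exp(1.07142) = 2.91952.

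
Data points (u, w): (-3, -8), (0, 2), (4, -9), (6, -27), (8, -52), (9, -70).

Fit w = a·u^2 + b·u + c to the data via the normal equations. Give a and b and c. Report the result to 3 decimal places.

With design matrix A, AᵀA = [[12290, 1494, 206]; [1494, 206, 24]; [206, 24, 6]] and Aᵀw = [-10186, -1220, -164]ᵀ.
Inverting the 3×3 Gram matrix, [a, b, c]ᵀ = [-18481/18751, 82123/93755, 281443/93755]ᵀ.

a = -0.986, b = 0.876, c = 3.002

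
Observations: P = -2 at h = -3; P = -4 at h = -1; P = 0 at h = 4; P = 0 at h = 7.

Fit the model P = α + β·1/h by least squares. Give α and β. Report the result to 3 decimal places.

From the data, Σ1 = 4, Σ1/h = -79/84, Σ1/h·1/h = 8425/7056.
Moment sums: ΣP = -6, Σ1/h·P = 14/3.
Δ = 4·(8425/7056) − (-79/84)² = 3051/784.
α = ((-6)·(8425/7056) − (-79/84)·(14/3))/(3051/784) = -19582/27459; β = (4·(14/3) − (-79/84)·(-6))/(3051/784) = 30632/9153.

α = -0.713, β = 3.347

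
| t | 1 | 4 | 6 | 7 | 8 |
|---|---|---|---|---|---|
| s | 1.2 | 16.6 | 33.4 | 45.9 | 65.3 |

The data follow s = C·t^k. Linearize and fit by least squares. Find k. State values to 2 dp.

k = 1.89

Linearized form: ln s = k·ln t + ln C. From the 5 transformed points,
XᵀX = [[13.2429, 7.2034]; [7.2034, 5]], rhs = [26.3171, 14.5057]ᵀ  (here Σln t = 7.2034, Σ(ln t)² = 13.2429, Σln s = 14.5057, Σln t·ln s = 26.3171).
Δ = 13.2429·5 − (7.2034)² = 14.3252; k = (26.3171·5 − 7.2034·14.5057)/14.3252 = 1.89139, ln C = (13.2429·14.5057 − 7.2034·26.3171)/14.3252 = 0.17625.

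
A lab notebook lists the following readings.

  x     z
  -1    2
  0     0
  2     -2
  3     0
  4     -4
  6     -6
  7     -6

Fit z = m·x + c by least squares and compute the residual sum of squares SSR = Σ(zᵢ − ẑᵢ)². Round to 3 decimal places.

The normal system MᵀM·[m, c]ᵀ = Mᵀz is [[115, 21]; [21, 7]]·[m, c]ᵀ = [-100, -16]ᵀ.
Eliminating c: 7·(row 1) − 21·(row 2) gives 364·m = 7·(-100) − 21·(-16) = -364, so m = -1.
Then c = ((-16) − 21·(-1))/7 = 5/7.
Residuals: 2/7, -5/7, -5/7, 16/7, -5/7, -5/7, 2/7; SSR = 52/7.

SSR = 7.429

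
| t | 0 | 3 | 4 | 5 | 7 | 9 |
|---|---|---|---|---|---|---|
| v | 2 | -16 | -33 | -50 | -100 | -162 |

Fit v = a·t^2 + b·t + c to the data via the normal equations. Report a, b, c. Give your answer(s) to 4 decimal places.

a = -1.9444, b = -0.8431, c = 2.4319

Entries of MᵀM: Σt^2·t^2 = 9924, Σt^2·t = 1288, Σt^2 = 180, Σt·t = 180, Σt = 28, Σ1 = 6.
Moment sums: Σt^2·v = -19944, Σt·v = -2588, Σv = -359.
MᵀM·[a, b, c]ᵀ = Mᵀv becomes [[9924, 1288, 180]; [1288, 180, 28]; [180, 28, 6]]·[a, b, c]ᵀ = [-19944, -2588, -359]ᵀ.
Inverting the 3×3 Gram matrix, [a, b, c]ᵀ = [-16391/8430, -2369/2810, 20501/8430]ᵀ.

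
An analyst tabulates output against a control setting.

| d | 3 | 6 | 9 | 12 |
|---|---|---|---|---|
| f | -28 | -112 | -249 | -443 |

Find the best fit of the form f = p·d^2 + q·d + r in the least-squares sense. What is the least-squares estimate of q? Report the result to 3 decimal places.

The normal system XᵀX·[p, q, r]ᵀ = Xᵀf is [[28674, 2700, 270]; [2700, 270, 30]; [270, 30, 4]]·[p, q, r]ᵀ = [-88245, -8313, -832]ᵀ.
Row-reducing yields p = -55/18, q = -7/30, r = 0.

q = -0.233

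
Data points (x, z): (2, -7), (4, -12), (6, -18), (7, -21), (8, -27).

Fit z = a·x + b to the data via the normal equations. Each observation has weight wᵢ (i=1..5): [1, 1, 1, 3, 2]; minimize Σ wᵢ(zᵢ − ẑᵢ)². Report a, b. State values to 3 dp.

a = -3.231, b = 0.538

Setting ∂/∂a … = 0 gives: 331·a + 49·b = -1043;  49·a + 8·b = -154.
(Σwᵢ·x·x = 331, Σwᵢ·x = 49, Σwᵢ·1 = 8, Σwᵢ·x·z = -1043, Σwᵢ·z = -154.)
Determinant 331·8 − 49² = 247.
a = ((-1043)·8 − 49·(-154))/247 = -42/13; b = (331·(-154) − 49·(-1043))/247 = 7/13.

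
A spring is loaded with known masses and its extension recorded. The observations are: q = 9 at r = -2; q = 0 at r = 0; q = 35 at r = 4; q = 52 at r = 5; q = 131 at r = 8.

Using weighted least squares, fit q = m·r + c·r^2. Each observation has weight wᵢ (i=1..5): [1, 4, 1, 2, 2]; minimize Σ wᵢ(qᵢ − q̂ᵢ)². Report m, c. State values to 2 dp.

m = 0.29, c = 2.02

Entries of XᵀWX: Σwᵢ·r·r = 198, Σwᵢ·r·r^2 = 1330, Σwᵢ·r^2·r^2 = 9714.
And Σwᵢ·r·q = 2738, Σwᵢ·r^2·q = 19964.
XᵀWX·[m, c]ᵀ = XᵀWq becomes [[198, 1330]; [1330, 9714]]·[m, c]ᵀ = [2738, 19964]ᵀ.
Eliminating c: 9714·(row 1) − 1330·(row 2) gives 154472·m = 9714·2738 − 1330·19964 = 44812, so m = 11203/38618.
Then c = (19964 − 1330·(11203/38618))/9714 = 77833/38618.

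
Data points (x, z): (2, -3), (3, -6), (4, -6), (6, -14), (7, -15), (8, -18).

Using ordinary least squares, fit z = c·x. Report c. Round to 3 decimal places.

The normal system AᵀA·[c]ᵀ = Aᵀz is [[178]]·[c]ᵀ = [-381]ᵀ.
c = (-381)/178 = -2.14045.

c = -2.140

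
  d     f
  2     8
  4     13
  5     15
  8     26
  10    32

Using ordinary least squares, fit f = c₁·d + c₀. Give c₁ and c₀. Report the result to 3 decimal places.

From the data, Σd·d = 209, Σd = 29, Σ1 = 5.
For Mᵀf: Σd·f = 671, Σf = 94.
det = 209·5 − 29² = 204.
c₁ = (671·5 − 29·94)/204 = 37/12; c₀ = (209·94 − 29·671)/204 = 11/12.

c₁ = 3.083, c₀ = 0.917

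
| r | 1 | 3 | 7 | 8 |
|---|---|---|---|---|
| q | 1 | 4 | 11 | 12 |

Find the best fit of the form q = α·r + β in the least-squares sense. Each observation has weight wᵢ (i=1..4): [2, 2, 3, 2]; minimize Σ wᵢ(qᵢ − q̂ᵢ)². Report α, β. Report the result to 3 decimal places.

Compute the Gram sums: Σwᵢ·r·r = 295, Σwᵢ·r = 45, Σwᵢ·1 = 9.
Right-hand side: Σwᵢ·r·q = 449, Σwᵢ·q = 67.
Normal equations: [[295, 45]; [45, 9]]·[α, β]ᵀ = [449, 67]ᵀ.
Determinant 295·9 − 45² = 630.
α = (449·9 − 45·67)/630 = 57/35; β = (295·67 − 45·449)/630 = -44/63.

α = 1.629, β = -0.698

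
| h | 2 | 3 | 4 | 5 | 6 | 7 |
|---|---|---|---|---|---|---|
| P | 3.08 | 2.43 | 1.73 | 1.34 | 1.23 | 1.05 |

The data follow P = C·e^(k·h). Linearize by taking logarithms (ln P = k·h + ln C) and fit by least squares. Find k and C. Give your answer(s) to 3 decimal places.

k = -0.219, C = 4.506

Taking logs, ln P = k·h + ln C, so regress ln P on h.
Σh = 27.0000, Σ(h)² = 139.0000, Σln P = 3.1094, Σh·ln P = 10.1530.
Equations: 139.0000·k + 27.0000·ln C = 10.1530;  27.0000·k + 6·ln C = 3.1094.
Δ = 139.0000·6 − (27.0000)² = 105.0000; k = (10.1530·6 − 27.0000·3.1094)/105.0000 = -0.21939, ln C = (139.0000·3.1094 − 27.0000·10.1530)/105.0000 = 1.50551, so C = exp(1.50551) = 4.50644.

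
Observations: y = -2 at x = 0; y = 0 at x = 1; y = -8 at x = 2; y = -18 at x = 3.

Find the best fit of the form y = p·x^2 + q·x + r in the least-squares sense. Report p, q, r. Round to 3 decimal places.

p = -3.000, q = 3.400, r = -1.600

Setting ∂/∂p … = 0 gives: 98·p + 36·q + 14·r = -194;  36·p + 14·q + 6·r = -70;  14·p + 6·q + 4·r = -28.
Solving the 3×3 system (Gaussian elimination) gives p = -3, q = 17/5, r = -8/5.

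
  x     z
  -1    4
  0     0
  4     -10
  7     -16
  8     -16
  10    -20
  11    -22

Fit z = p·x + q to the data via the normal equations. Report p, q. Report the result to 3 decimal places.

Sums needed: Σx·x = 351, Σx = 39, Σ1 = 7.
And Σx·z = -726, Σz = -80.
Normal equations: [[351, 39]; [39, 7]]·[p, q]ᵀ = [-726, -80]ᵀ.
Eliminating q: 7·(row 1) − 39·(row 2) gives 936·p = 7·(-726) − 39·(-80) = -1962, so p = -109/52.
Then q = ((-80) − 39·(-109/52))/7 = 1/4.

p = -2.096, q = 0.250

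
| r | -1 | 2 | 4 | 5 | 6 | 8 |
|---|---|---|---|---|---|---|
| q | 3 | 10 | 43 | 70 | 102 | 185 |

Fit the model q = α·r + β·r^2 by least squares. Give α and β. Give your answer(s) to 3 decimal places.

From the data, Σr·r = 146, Σr·r^2 = 924, Σr^2·r^2 = 6290.
And Σr·q = 2631, Σr^2·q = 17993.
Normal equations: [[146, 924]; [924, 6290]]·[α, β]ᵀ = [2631, 17993]ᵀ.
Eliminating β: 6290·(row 1) − 924·(row 2) gives 64564·α = 6290·2631 − 924·17993 = -76542, so α = -38271/32282.
Then β = (17993 − 924·(-38271/32282))/6290 = 97967/32282.

α = -1.186, β = 3.035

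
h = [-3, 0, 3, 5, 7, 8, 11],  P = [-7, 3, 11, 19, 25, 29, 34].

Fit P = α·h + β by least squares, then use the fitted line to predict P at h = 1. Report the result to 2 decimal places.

P̂ = 5.85

XᵀX·[α, β]ᵀ = XᵀP reads: 277·α + 31·β = 930;  31·α + 7·β = 114.
(Σh·h = 277, Σh = 31, Σ1 = 7, Σh·P = 930, ΣP = 114.)
det = 277·7 − 31² = 978.
α = (930·7 − 31·114)/978 = 496/163; β = (277·114 − 31·930)/978 = 458/163.
At h = 1: P̂ = (496/163)·(1) + (458/163)·(1) = 954/163.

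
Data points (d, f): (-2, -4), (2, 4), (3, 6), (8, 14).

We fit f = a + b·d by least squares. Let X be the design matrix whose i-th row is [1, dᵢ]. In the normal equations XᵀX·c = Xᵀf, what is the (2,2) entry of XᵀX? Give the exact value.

Row 2 ↔ basis d, column 2 ↔ basis d, so (XᵀX)_{2,2} = Σᵢ (d)·(d) = (-2)·(-2) + (2)·(2) + (3)·(3) + (8)·(8) = 81.

81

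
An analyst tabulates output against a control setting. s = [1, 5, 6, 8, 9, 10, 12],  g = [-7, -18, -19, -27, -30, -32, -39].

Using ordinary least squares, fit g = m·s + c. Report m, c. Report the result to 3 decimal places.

The normal system XᵀX·[m, c]ᵀ = Xᵀg is [[451, 51]; [51, 7]]·[m, c]ᵀ = [-1485, -172]ᵀ.
Δ = 451·7 − 51² = 556.
m = ((-1485)·7 − 51·(-172))/556 = -1623/556; c = (451·(-172) − 51·(-1485))/556 = -1837/556.

m = -2.919, c = -3.304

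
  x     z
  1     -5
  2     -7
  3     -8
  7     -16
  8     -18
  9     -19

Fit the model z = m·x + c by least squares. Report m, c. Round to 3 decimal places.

m = -1.810, c = -3.115

The normal system MᵀM·[m, c]ᵀ = Mᵀz is [[208, 30]; [30, 6]]·[m, c]ᵀ = [-470, -73]ᵀ.
Eliminating c: 6·(row 1) − 30·(row 2) gives 348·m = 6·(-470) − 30·(-73) = -630, so m = -105/58.
Then c = ((-73) − 30·(-105/58))/6 = -271/87.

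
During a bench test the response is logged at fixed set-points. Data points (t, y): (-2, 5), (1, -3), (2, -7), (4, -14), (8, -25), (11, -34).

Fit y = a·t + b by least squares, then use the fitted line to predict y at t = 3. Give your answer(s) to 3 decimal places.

Normal-equation sums: Σt·t = 210, Σt = 24, Σ1 = 6.
Moment sums: Σt·y = -657, Σy = -78.
So MᵀM·[a, b]ᵀ = Mᵀy: [[210, 24]; [24, 6]]·[a, b]ᵀ = [-657, -78]ᵀ.
Eliminating b: 6·(row 1) − 24·(row 2) gives 684·a = 6·(-657) − 24·(-78) = -2070, so a = -115/38.
Then b = ((-78) − 24·(-115/38))/6 = -17/19.
At t = 3: ŷ = (-115/38)·(3) + (-17/19)·(1) = -379/38.

ŷ = -9.974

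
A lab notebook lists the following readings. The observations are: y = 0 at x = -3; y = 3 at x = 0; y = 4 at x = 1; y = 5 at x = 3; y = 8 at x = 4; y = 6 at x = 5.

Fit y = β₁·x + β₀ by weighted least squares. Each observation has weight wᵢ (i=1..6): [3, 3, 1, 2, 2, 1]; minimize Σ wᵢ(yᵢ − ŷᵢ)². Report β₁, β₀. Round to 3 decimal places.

β₁ = 0.934, β₀ = 2.894

Sums needed: Σwᵢ·x·x = 103, Σwᵢ·x = 11, Σwᵢ·1 = 12.
And Σwᵢ·x·y = 128, Σwᵢ·y = 45.
AᵀWA·[β₁, β₀]ᵀ = AᵀWy becomes [[103, 11]; [11, 12]]·[β₁, β₀]ᵀ = [128, 45]ᵀ.
Eliminating β₀: 12·(row 1) − 11·(row 2) gives 1115·β₁ = 12·128 − 11·45 = 1041, so β₁ = 1041/1115.
Then β₀ = (45 − 11·(1041/1115))/12 = 3227/1115.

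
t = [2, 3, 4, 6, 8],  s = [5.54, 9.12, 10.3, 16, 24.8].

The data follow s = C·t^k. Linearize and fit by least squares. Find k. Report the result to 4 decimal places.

k = 1.0279

With ln sᵢ as the transformed response and ln tᵢ as the regressor:
Σln t = 7.0493, Σ(ln t)² = 11.1437, Σln s = 12.2380, Σln t·ln s = 18.4927.
Normal system: [[11.1437, 7.0493]; [7.0493, 5]]·[k, ln C]ᵀ = [18.4927, 12.2380]ᵀ.
Solving (det = 6.0265): k = 1.02789, ln C = 0.99843.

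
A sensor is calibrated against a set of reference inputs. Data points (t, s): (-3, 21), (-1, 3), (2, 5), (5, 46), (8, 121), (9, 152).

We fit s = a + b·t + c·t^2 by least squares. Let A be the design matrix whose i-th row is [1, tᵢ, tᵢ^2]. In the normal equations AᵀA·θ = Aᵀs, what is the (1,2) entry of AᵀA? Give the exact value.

20

Row 1 ↔ basis 1, column 2 ↔ basis t, so (AᵀA)_{1,2} = Σᵢ t = (1)·(-3) + (1)·(-1) + (1)·(2) + (1)·(5) + (1)·(8) + (1)·(9) = 20.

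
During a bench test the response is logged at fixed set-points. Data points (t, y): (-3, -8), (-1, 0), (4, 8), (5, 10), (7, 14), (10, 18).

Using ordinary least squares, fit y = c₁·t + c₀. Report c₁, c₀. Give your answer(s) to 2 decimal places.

Compute the Gram sums: Σt·t = 200, Σt = 22, Σ1 = 6.
Right-hand side: Σt·y = 384, Σy = 42.
So AᵀA·[c₁, c₀]ᵀ = Aᵀy: [[200, 22]; [22, 6]]·[c₁, c₀]ᵀ = [384, 42]ᵀ.
Determinant 200·6 − 22² = 716.
c₁ = (384·6 − 22·42)/716 = 345/179; c₀ = (200·42 − 22·384)/716 = -12/179.

c₁ = 1.93, c₀ = -0.07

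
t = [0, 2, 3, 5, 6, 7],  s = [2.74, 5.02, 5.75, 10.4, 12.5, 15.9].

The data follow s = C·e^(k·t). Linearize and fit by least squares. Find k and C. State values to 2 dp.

k = 0.25, C = 2.84

Taking logs, ln s = k·t + ln C, so regress ln s on t.
Σt = 23.0000, Σ(t)² = 123.0000, Σln s = 12.0044, Σt·ln s = 54.7021.
Equations: 123.0000·k + 23.0000·ln C = 54.7021;  23.0000·k + 6·ln C = 12.0044.
Slope k = (n·Σt·ln s − Σt·Σln s)/(n·Σ(t)² − (Σt)²) = (6·54.7021 − 23.0000·12.0044)/209.0000 = 0.24933; ln C = (Σln s − k·Σt)/n = 1.04497, so C = exp(1.04497) = 2.84330.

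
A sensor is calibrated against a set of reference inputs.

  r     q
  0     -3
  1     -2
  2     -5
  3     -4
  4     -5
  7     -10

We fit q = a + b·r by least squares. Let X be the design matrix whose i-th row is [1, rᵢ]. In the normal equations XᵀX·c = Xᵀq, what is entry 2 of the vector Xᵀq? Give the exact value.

Entry 2 ↔ basis r, so (Xᵀq)_{2} = Σᵢ (r)·qᵢ = (0)·(-3) + (1)·(-2) + (2)·(-5) + (3)·(-4) + (4)·(-5) + (7)·(-10) = -114.

-114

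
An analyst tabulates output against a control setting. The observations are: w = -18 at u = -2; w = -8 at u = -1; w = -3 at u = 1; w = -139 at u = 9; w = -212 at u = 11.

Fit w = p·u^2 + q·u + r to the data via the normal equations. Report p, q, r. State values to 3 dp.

With design matrix X, XᵀX = [[21220, 2052, 208]; [2052, 208, 18]; [208, 18, 5]] and Xᵀw = [-36994, -3542, -380]ᵀ.
Solving the 3×3 system (Gaussian elimination) gives p = -31356/15827, q = 90157/31654, r = -8675/2261.

p = -1.981, q = 2.848, r = -3.837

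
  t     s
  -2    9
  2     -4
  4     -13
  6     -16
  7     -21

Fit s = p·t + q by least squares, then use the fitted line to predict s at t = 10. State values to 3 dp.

ŝ = -30.656

Compute the Gram sums: Σt·t = 109, Σt = 17, Σ1 = 5.
For Aᵀs: Σt·s = -321, Σs = -45.
AᵀA·[p, q]ᵀ = Aᵀs becomes [[109, 17]; [17, 5]]·[p, q]ᵀ = [-321, -45]ᵀ.
Δ = 109·5 − 17² = 256.
p = ((-321)·5 − 17·(-45))/256 = -105/32; q = (109·(-45) − 17·(-321))/256 = 69/32.
At t = 10: ŝ = (-105/32)·(10) + (69/32)·(1) = -981/32.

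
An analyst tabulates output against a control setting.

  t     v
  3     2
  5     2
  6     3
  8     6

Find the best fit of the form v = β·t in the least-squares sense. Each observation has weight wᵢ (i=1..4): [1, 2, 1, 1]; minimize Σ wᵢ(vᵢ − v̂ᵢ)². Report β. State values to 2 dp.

β = 0.58

Setting ∂/∂β … = 0 gives: 159·β = 92.
Hence β = 92 / 159 ≈ 0.578616.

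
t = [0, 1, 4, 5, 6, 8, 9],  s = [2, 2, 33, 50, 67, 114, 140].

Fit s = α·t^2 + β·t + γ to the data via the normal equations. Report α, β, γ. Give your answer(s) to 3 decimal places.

α = 1.475, β = 2.312, γ = 0.397

The normal system MᵀM·[α, β, γ]ᵀ = Mᵀs is [[12835, 1647, 223]; [1647, 223, 33]; [223, 33, 7]]·[α, β, γ]ᵀ = [22828, 2958, 408]ᵀ.
Solving the 3×3 system (Gaussian elimination) gives α = 7403/5019, β = 3868/1673, γ = 1993/5019.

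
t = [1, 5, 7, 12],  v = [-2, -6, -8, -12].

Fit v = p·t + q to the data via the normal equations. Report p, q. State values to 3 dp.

p = -0.908, q = -1.323

Sums needed: Σt·t = 219, Σt = 25, Σ1 = 4.
Right-hand side: Σt·v = -232, Σv = -28.
So XᵀX·[p, q]ᵀ = Xᵀv: [[219, 25]; [25, 4]]·[p, q]ᵀ = [-232, -28]ᵀ.
Δ = 219·4 − 25² = 251.
p = ((-232)·4 − 25·(-28))/251 = -228/251; q = (219·(-28) − 25·(-232))/251 = -332/251.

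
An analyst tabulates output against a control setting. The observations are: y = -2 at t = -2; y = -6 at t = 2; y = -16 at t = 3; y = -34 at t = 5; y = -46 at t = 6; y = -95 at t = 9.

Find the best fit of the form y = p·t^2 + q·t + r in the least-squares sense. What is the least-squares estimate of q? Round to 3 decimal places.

q = -1.587

MᵀM·[p, q, r]ᵀ = Mᵀy reads: 8595·p + 1097·q + 159·r = -10377;  1097·p + 159·q + 23·r = -1357;  159·p + 23·q + 6·r = -199.
(Σt^2·t^2 = 8595, Σt^2·t = 1097, Σt^2 = 159, Σt·t = 159, Σt = 23, Σ1 = 6, Σt^2·y = -10377, Σt·y = -1357, Σy = -199.)
Inverting the 3×3 Gram matrix, [p, q, r]ᵀ = [-8621/8724, -23077/14540, -19531/21810]ᵀ.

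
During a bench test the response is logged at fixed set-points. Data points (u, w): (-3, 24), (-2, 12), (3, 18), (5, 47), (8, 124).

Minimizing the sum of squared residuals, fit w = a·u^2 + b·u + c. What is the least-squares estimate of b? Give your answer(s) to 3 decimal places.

Compute the Gram sums: Σu^2·u^2 = 4899, Σu^2·u = 629, Σu^2 = 111, Σu·u = 111, Σu = 11, Σ1 = 5.
For Mᵀw: Σu^2·w = 9537, Σu·w = 1185, Σw = 225.
Solving the 3×3 system (Gaussian elimination) gives a = 160917/79087, b = -84687/79087, c = 172869/79087.

b = -1.071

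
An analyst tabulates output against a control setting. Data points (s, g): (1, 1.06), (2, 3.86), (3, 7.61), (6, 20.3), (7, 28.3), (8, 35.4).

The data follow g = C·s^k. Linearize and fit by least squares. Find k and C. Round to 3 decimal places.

Let Y = ln g. Fitting Y = k·ln s + ln C by least squares:
Σln s = 7.6089, Σ(ln s)² = 13.0084, Σln g = 13.3586, Σln s·ln g = 22.4818.
Equations: 13.0084·k + 7.6089·ln C = 22.4818;  7.6089·k + 6·ln C = 13.3586.
Δ = 13.0084·6 − (7.6089)² = 20.1558; k = (22.4818·6 − 7.6089·13.3586)/20.1558 = 1.64950, ln C = (13.0084·13.3586 − 7.6089·22.4818)/20.1558 = 0.13463, so C = exp(0.13463) = 1.14411.

k = 1.649, C = 1.144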